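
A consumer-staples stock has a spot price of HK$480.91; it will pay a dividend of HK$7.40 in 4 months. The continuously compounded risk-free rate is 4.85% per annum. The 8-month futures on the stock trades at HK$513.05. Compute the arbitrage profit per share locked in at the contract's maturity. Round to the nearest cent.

HK$23.86 per share

PV(dividends) I = 7.40·e^(−0.0485·4/12) = 7.2813
Fair futures F* = (S − I)·e^(rT) = (480.91 − 7.2813)·e^0.032333 = 473.6287 × 1.032861 = 489.1926
Market HK$513.05 > fair 489.1926: forward overpriced → cash-and-carry (borrow at r, buy the stock and collect the dividends, short the forward).
Profit at T = |F_mkt − F*| = |513.05 − 489.1926| = HK$23.86 per share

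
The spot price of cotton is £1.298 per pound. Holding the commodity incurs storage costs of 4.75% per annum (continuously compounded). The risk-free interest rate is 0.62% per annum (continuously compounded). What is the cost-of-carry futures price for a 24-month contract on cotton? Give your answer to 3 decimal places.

Net carry = r + u − y = 0.0062 + 0.0475 − 0.0000 = 0.0537
F = S·e^((r+u−y)T) = 1.298 · e^(0.0537 × 24/12) = 1.298 · e^0.107400
= 1.298 × 1.113380 = £1.445 per pound

£1.445 per pound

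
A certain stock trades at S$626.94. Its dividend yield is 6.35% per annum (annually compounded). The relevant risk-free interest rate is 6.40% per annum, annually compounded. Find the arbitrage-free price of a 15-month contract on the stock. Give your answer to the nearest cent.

S$627.31

F = S · (1+r)^T / (1+q)^T
= 626.94 × 1.080630 / 1.079995 = 626.94 × 1.000588
F = S$627.31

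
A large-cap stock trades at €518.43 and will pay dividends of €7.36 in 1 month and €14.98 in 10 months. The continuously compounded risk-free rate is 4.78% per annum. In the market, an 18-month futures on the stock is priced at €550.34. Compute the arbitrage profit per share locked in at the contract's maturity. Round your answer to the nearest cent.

PV(dividends) I = 7.36·e^(−0.0478·1/12) + 14.98·e^(−0.0478·10/12) = 21.7258
Fair futures F* = (S − I)·e^(rT) = (518.43 − 21.7258)·e^0.071700 = 496.7042 × 1.074333 = 533.6257
Market €550.34 > fair 533.6257: forward overpriced → cash-and-carry (borrow at r, buy the stock and collect the dividends, short the forward).
Profit at T = |F_mkt − F*| = |550.34 − 533.6257| = €16.71 per share

€16.71 per share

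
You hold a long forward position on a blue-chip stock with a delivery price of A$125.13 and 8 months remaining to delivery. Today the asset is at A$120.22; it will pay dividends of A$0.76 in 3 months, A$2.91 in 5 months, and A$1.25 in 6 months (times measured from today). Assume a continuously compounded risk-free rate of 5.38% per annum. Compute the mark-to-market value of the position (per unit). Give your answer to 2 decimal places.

PV(remaining dividends) I = 0.76·e^(−0.0538·3/12) + 2.91·e^(−0.0538·5/12) + 1.25·e^(−0.0538·6/12) = 4.8122
Current forward F = (S − I)·e^(rT) = (120.22 − 4.8122)·e^(0.0538·8/12) = 115.4078 × 1.036518 = 119.6223
Value (long) = (F − K)·e^(−rT) = (119.6223 − 125.13) × 0.964769 = -5.3137
Value = -A$5.31

-A$5.31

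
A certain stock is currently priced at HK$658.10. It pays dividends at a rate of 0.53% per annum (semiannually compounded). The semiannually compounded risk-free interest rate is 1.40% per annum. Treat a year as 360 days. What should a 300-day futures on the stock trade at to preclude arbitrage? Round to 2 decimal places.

F = S · (1+r/2)^(2T) / (1+q/2)^(2T)
= 658.10 × 1.011694 / 1.004421 = 658.10 × 1.007241
F = HK$662.87

HK$662.87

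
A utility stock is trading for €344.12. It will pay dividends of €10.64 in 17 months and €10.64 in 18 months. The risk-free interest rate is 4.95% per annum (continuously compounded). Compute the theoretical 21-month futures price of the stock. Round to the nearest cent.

€353.67

PV(dividends) I = 10.64·e^(−0.0495·17/12) + 10.64·e^(−0.0495·18/12)
I = 9.9194 + 9.8786 = 19.7980
F = (S − I)·e^(rT) = (344.12 − 19.7980) · e^(0.0495·21/12)
= 324.3220 · e^0.086625 = 324.3220 × 1.090488 = €353.67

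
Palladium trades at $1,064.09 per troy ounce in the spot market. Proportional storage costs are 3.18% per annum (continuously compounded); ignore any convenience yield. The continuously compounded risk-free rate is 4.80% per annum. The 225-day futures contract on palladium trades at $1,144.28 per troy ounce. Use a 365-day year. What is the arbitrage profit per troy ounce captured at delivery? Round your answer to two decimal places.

$26.54 per troy ounce

Fair futures: F* = S·e^(carry·T), with carry = (r + u) = 0.0480 + 0.0318 = 0.0798
F* = 1064.09 · e^(0.0798 × 225/365) = 1064.09 · e^0.04919178 = 1064.09 × 1.05042178 = $1117.7433
Market $1144.28 > fair $1117.7433: forward overpriced → cash-and-carry (buy spot, short the forward).
At maturity, profit = |F_mkt − F*| = |1144.28 − 1117.7433| = $26.54 per troy ounce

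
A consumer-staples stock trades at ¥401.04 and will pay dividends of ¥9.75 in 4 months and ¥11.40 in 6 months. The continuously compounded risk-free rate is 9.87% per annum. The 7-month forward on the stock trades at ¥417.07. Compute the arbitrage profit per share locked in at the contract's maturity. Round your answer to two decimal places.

¥13.75 per share

PV(dividends) I = 9.75·e^(−0.0987·4/12) + 11.40·e^(−0.0987·6/12) = 20.2855
Fair forward F* = (S − I)·e^(rT) = (401.04 − 20.2855)·e^0.057575 = 380.7545 × 1.059265 = 403.3199
Market ¥417.07 > fair 403.3199: forward overpriced → cash-and-carry (borrow at r, buy the stock and collect the dividends, short the forward).
Profit at T = |F_mkt − F*| = |417.07 − 403.3199| = ¥13.75 per share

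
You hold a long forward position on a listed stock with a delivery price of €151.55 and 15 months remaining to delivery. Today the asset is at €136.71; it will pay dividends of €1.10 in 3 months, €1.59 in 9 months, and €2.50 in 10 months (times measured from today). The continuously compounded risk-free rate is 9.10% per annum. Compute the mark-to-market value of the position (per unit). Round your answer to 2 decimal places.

PV(remaining dividends) I = 1.10·e^(−0.0910·3/12) + 1.59·e^(−0.0910·9/12) + 2.50·e^(−0.0910·10/12) = 4.8778
Current forward F = (S − I)·e^(rT) = (136.71 − 4.8778)·e^(0.0910·15/12) = 131.8322 × 1.120472 = 147.7143
Value (long) = (F − K)·e^(−rT) = (147.7143 − 151.55) × 0.892481 = -3.4233
Value = -€3.42

-€3.42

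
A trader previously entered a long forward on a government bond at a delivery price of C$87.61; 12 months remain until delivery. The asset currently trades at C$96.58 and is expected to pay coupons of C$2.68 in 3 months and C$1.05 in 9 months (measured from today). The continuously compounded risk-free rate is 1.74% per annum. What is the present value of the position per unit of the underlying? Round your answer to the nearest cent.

C$6.78

PV(remaining coupons) I = 2.68·e^(−0.0174·3/12) + 1.05·e^(−0.0174·9/12) = 3.7048
Current forward F = (S − I)·e^(rT) = (96.58 − 3.7048)·e^(0.0174·12/12) = 92.8752 × 1.017552 = 94.5053
Value (long) = (F − K)·e^(−rT) = (94.5053 − 87.61) × 0.982751 = 6.7764
Value = C$6.78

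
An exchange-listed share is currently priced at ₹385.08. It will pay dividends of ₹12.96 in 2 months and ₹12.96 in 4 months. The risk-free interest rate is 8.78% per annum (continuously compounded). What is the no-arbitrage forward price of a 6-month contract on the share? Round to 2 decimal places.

₹375.87

PV(dividends) I = 12.96·e^(−0.0878·2/12) + 12.96·e^(−0.0878·4/12)
I = 12.7717 + 12.5862 = 25.3579
F = (S − I)·e^(rT) = (385.08 − 25.3579) · e^(0.0878·6/12)
= 359.7221 · e^0.043900 = 359.7221 × 1.044878 = ₹375.87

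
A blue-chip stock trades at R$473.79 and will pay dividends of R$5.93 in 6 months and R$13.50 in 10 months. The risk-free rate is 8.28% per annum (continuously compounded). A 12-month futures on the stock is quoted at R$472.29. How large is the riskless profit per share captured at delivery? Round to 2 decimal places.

PV(dividends) I = 5.93·e^(−0.0828·6/12) + 13.50·e^(−0.0828·10/12) = 18.2894
Fair futures F* = (S − I)·e^(rT) = (473.79 − 18.2894)·e^0.082800 = 455.5006 × 1.086325 = 494.8217
Market R$472.29 < fair 494.8217: forward underpriced → reverse cash-and-carry (short the stock, invest proceeds at r, pay the dividends, go long the forward).
Profit at T = |F_mkt − F*| = |472.29 − 494.8217| = R$22.53 per share

R$22.53 per share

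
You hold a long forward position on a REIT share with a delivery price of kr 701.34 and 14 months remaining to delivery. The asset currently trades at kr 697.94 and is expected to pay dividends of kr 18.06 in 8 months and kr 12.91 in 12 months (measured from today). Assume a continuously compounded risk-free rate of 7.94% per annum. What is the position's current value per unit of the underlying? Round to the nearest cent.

PV(remaining dividends) I = 18.06·e^(−0.0794·8/12) + 12.91·e^(−0.0794·12/12) = 29.0535
Current forward F = (S − I)·e^(rT) = (697.94 − 29.0535)·e^(0.0794·14/12) = 668.8865 × 1.097059 = 733.8080
Value (long) = (F − K)·e^(−rT) = (733.8080 − 701.34) × 0.911528 = 29.5955
Value = kr 29.60

kr 29.60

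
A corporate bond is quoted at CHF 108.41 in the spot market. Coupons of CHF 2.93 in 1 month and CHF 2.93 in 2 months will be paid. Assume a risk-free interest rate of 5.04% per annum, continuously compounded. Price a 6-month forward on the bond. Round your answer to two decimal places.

PV(coupons) I = 2.93·e^(−0.0504·1/12) + 2.93·e^(−0.0504·2/12)
I = 2.9177 + 2.9055 = 5.8232
F = (S − I)·e^(rT) = (108.41 − 5.8232) · e^(0.0504·6/12)
= 102.5868 · e^0.025200 = 102.5868 × 1.025520 = CHF 105.20

CHF 105.20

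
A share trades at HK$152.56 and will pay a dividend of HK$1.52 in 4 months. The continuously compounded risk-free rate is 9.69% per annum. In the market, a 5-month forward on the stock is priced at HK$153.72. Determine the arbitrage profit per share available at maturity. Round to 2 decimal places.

PV(dividends) I = 1.52·e^(−0.0969·4/12) = 1.4717
Fair forward F* = (S − I)·e^(rT) = (152.56 − 1.4717)·e^0.040375 = 151.0883 × 1.041201 = 157.3133
Market HK$153.72 < fair 157.3133: forward underpriced → reverse cash-and-carry (short the stock, invest proceeds at r, pay the dividends, go long the forward).
Profit at T = |F_mkt − F*| = |153.72 − 157.3133| = HK$3.59 per share

HK$3.59 per share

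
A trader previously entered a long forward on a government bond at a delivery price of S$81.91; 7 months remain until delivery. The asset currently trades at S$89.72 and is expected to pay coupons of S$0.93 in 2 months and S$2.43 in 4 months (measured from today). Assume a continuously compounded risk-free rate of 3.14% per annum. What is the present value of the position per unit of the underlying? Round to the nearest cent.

S$5.97

PV(remaining coupons) I = 0.93·e^(−0.0314·2/12) + 2.43·e^(−0.0314·4/12) = 3.3298
Current forward F = (S − I)·e^(rT) = (89.72 − 3.3298)·e^(0.0314·7/12) = 86.3902 × 1.018485 = 87.9871
Value (long) = (F − K)·e^(−rT) = (87.9871 − 81.91) × 0.981850 = 5.9668
Value = S$5.97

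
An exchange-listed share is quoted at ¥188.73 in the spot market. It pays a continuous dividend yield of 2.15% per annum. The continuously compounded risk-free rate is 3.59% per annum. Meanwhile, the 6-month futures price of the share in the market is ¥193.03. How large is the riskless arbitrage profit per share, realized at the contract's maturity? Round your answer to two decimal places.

Fair futures: F* = S·e^(carry·T), with carry = (r − q) = 0.0359 − 0.0215 = 0.0144
F* = 188.73 · e^(0.0144 × 6/12) = 188.73 · e^0.007200 = 188.73 × 1.007226 = ¥190.0938
Market ¥193.03 > fair ¥190.0938: forward overpriced → cash-and-carry (buy spot, short the forward).
At maturity, profit = |F_mkt − F*| = |193.03 − 190.0938| = ¥2.94 per share

¥2.94 per share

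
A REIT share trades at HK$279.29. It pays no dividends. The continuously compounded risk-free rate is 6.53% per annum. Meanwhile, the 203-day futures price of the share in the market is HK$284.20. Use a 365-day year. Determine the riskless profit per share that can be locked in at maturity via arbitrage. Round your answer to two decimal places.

Fair futures: F* = S·e^(carry·T), with carry = r = 0.0653
F* = 279.29 · e^(0.0653 × 203/365) = 279.29 · e^0.036318 = 279.29 × 1.036986 = HK$289.6198
Market HK$284.20 < fair HK$289.6198: forward underpriced → reverse cash-and-carry (short spot, go long the forward).
At maturity, profit = |F_mkt − F*| = |284.20 − 289.6198| = HK$5.42 per share

HK$5.42 per share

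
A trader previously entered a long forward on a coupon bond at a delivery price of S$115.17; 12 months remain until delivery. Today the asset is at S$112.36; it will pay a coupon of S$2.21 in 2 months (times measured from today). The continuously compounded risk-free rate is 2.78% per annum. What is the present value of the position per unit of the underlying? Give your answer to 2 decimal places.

PV(remaining coupons) I = 2.21·e^(−0.0278·2/12) = 2.1998
Current forward F = (S − I)·e^(rT) = (112.36 − 2.1998)·e^(0.0278·12/12) = 110.1602 × 1.028190 = 113.2656
Value (long) = (F − K)·e^(−rT) = (113.2656 − 115.17) × 0.972583 = -1.8522
Value = -S$1.85

-S$1.85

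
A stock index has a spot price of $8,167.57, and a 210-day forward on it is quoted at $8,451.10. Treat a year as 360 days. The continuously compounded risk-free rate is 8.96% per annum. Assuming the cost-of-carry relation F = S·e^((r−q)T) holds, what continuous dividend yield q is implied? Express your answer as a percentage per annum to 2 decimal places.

From F = S·e^((r−q)T): (r − q) = ln(F/S)/T
ln(8451.10/8167.57) = ln(1.034714) = 0.034125
(r − q) = 0.034125 / (210/360) = 0.058500
q = r − ln(F/S)/T = 0.0896 − 0.058500 = 0.031100
q = 3.11%

3.11%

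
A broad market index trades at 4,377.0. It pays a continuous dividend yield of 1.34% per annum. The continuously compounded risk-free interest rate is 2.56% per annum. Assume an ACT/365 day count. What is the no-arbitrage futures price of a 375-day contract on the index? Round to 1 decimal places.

F = S·e^((r − q)T) = 4377.0 · e^((0.0256 − 0.0134) × 375/365)
= 4377.0 · e^0.012534 = 4377.0 × 1.012613
F = 4,432.2

4,432.2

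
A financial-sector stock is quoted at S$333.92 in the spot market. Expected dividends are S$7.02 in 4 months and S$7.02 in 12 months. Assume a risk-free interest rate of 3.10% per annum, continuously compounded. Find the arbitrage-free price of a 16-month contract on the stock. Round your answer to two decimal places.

PV(dividends) I = 7.02·e^(−0.0310·4/12) + 7.02·e^(−0.0310·12/12)
I = 6.9478 + 6.8057 = 13.7535
F = (S − I)·e^(rT) = (333.92 − 13.7535) · e^(0.0310·16/12)
= 320.1665 · e^0.041333 = 320.1665 × 1.042199 = S$333.68

S$333.68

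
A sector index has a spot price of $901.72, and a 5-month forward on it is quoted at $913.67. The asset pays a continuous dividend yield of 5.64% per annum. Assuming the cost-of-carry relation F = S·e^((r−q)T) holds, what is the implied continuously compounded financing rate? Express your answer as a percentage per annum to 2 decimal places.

From F = S·e^((r−q)T): (r − q) = ln(F/S)/T
ln(913.67/901.72) = ln(1.013252) = 0.013165
(r − q) = 0.013165 / (5/12) = 0.031596
r = ln(F/S)/T + q = 0.031596 + 0.0564 = 0.087996
r = 8.80%

8.80%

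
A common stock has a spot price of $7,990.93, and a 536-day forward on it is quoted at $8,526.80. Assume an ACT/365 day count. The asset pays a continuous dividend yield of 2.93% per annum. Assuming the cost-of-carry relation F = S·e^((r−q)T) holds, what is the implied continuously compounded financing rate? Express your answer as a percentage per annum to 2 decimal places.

7.35%

From F = S·e^((r−q)T): (r − q) = ln(F/S)/T
ln(8526.80/7990.93) = ln(1.067060) = 0.064907
(r − q) = 0.064907 / (536/365) = 0.044200
r = ln(F/S)/T + q = 0.044200 + 0.0293 = 0.073500
r = 7.35%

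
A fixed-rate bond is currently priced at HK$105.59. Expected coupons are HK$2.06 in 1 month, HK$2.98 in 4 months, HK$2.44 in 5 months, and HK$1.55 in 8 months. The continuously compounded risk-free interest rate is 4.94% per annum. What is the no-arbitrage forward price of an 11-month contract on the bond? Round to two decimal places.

HK$101.20

PV(coupons) I = 2.06·e^(−0.0494·1/12) + 2.98·e^(−0.0494·4/12) + 2.44·e^(−0.0494·5/12) + 1.55·e^(−0.0494·8/12)
I = 2.0515 + 2.9313 + 2.3903 + 1.4998 = 8.8729
F = (S − I)·e^(rT) = (105.59 − 8.8729) · e^(0.0494·11/12)
= 96.7171 · e^0.045283 = 96.7171 × 1.046324 = HK$101.20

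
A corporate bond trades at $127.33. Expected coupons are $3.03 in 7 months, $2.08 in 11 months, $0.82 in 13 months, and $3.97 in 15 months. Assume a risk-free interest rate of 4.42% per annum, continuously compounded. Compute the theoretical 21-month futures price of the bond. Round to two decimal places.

PV(coupons) I = 3.03·e^(−0.0442·7/12) + 2.08·e^(−0.0442·11/12) + 0.82·e^(−0.0442·13/12) + 3.97·e^(−0.0442·15/12)
I = 2.9529 + 1.9974 + 0.7817 + 3.7566 = 9.4886
F = (S − I)·e^(rT) = (127.33 − 9.4886) · e^(0.0442·21/12)
= 117.8414 · e^0.077350 = 117.8414 × 1.080420 = $127.32

$127.32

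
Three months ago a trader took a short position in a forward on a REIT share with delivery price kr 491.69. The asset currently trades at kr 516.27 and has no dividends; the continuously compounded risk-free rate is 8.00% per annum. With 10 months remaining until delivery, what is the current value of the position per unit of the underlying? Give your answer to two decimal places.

Current fair forward for the remaining 10 months: F = S·e^(r·T), r = 0.0800
F = 516.27 · e^(0.0800 × 10/12) = 516.27 × 1.068939 = 551.8611
Value of long forward = (F − K)·e^(−rT) = (551.8611 − 491.69) · e^(−0.0800·10/12)
= 60.1711 × 0.935507 = 56.29
Short position value = −(long value) = -kr 56.29

-kr 56.29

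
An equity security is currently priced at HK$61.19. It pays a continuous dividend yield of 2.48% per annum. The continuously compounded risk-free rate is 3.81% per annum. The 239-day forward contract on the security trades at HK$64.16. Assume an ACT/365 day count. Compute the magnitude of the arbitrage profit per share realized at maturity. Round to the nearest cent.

Fair forward: F* = S·e^(carry·T), with carry = (r − q) = 0.0381 − 0.0248 = 0.0133
F* = 61.19 · e^(0.0133 × 239/365) = 61.19 · e^0.008709 = 61.19 × 1.008747 = HK$61.7252
Market HK$64.16 > fair HK$61.7252: forward overpriced → cash-and-carry (buy spot, short the forward).
At maturity, profit = |F_mkt − F*| = |64.16 − 61.7252| = HK$2.43 per share

HK$2.43 per share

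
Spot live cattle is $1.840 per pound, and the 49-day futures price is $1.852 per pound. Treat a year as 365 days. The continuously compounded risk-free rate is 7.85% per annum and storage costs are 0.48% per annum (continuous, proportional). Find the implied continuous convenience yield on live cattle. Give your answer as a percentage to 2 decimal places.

3.49%

F = S·e^((r+u−y)T) ⇒ (r+u−y) = ln(F/S)/T
ln(1.852/1.840) = 0.006501; /T ⇒ 0.048426
y = r + u − ln(F/S)/T = 0.0785 + 0.0048 − 0.048426 = 0.034874
y = 3.49%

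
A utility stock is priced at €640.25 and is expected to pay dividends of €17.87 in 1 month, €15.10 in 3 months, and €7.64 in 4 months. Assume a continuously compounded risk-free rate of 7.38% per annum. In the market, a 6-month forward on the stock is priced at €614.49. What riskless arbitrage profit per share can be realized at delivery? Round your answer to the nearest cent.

PV(dividends) I = 17.87·e^(−0.0738·1/12) + 15.10·e^(−0.0738·3/12) + 7.64·e^(−0.0738·4/12) = 40.0387
Fair forward F* = (S − I)·e^(rT) = (640.25 − 40.0387)·e^0.036900 = 600.2113 × 1.037589 = 622.7726
Market €614.49 < fair 622.7726: forward underpriced → reverse cash-and-carry (short the stock, invest proceeds at r, pay the dividends, go long the forward).
Profit at T = |F_mkt − F*| = |614.49 − 622.7726| = €8.28 per share

€8.28 per share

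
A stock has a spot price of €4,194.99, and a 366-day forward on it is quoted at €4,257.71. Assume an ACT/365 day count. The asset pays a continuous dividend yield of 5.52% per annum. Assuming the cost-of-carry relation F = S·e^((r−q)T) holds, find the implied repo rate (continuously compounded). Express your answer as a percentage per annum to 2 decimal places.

7.00%

From F = S·e^((r−q)T): (r − q) = ln(F/S)/T
ln(4257.71/4194.99) = ln(1.014951) = 0.014840
(r − q) = 0.014840 / (366/365) = 0.014799
r = ln(F/S)/T + q = 0.014799 + 0.0552 = 0.069999
r = 7.00%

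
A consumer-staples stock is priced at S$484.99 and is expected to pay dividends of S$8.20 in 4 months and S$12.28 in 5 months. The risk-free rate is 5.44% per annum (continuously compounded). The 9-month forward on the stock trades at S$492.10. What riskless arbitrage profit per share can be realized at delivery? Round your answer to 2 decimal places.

S$7.81 per share

PV(dividends) I = 8.20·e^(−0.0544·4/12) + 12.28·e^(−0.0544·5/12) = 20.0574
Fair forward F* = (S − I)·e^(rT) = (484.99 − 20.0574)·e^0.040800 = 464.9326 × 1.041644 = 484.2943
Market S$492.10 > fair 484.2943: forward overpriced → cash-and-carry (borrow at r, buy the stock and collect the dividends, short the forward).
Profit at T = |F_mkt − F*| = |492.10 − 484.2943| = S$7.81 per share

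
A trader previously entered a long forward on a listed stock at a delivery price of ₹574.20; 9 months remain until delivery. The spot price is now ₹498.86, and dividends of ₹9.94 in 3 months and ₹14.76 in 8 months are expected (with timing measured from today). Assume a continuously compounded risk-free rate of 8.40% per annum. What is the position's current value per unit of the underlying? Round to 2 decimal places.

PV(remaining dividends) I = 9.94·e^(−0.0840·3/12) + 14.76·e^(−0.0840·8/12) = 23.6896
Current forward F = (S − I)·e^(rT) = (498.86 − 23.6896)·e^(0.0840·9/12) = 475.1704 × 1.065027 = 506.0693
Value (long) = (F − K)·e^(−rT) = (506.0693 − 574.20) × 0.938943 = -63.9708
Value = -₹63.97

-₹63.97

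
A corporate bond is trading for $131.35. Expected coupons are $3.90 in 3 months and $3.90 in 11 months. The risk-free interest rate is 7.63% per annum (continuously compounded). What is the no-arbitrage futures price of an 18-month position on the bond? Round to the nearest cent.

$138.91

PV(coupons) I = 3.90·e^(−0.0763·3/12) + 3.90·e^(−0.0763·11/12)
I = 3.8263 + 3.6365 = 7.4628
F = (S − I)·e^(rT) = (131.35 − 7.4628) · e^(0.0763·18/12)
= 123.8872 · e^0.114450 = 123.8872 × 1.121257 = $138.91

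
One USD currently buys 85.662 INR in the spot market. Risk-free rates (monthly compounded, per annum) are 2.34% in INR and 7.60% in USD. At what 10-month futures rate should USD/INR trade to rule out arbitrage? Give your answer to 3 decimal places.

82.003

By covered interest parity, F = S · (1+r_INR/12)^(12T) / (1+r_USD/12)^(12T)
= 85.662 × 1.019672 / 1.065169 = 85.662 × 0.957287
F = 82.003 INR per USD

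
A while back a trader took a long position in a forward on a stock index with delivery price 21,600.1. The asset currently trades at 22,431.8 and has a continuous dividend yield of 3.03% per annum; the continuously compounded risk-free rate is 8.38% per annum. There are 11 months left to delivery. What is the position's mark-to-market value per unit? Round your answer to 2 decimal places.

1814.35

Current fair forward for the remaining 11 months: F = S·e^((r − q)·T), (r − q) = 0.0838 − 0.0303 = 0.0535
F = 22431.8 · e^(0.0535 × 11/12) = 22431.8 × 1.05026411 = 23559.3145
Value of long forward = (F − K)·e^(−rT) = (23559.3145 − 21600.1) · e^(−0.0838·11/12)
= 1959.2145 × 0.92605962 = 1814.35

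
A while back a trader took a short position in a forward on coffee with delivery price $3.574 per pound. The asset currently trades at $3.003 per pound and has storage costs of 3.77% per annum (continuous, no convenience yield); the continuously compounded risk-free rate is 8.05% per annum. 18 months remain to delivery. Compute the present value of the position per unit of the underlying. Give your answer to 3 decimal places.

-$0.010 per pound

Current fair forward for the remaining 18 months: F = S·e^((r + u)·T), (r + u) = 0.0805 + 0.0377 = 0.1182
F = 3.003 · e^(0.1182 × 18/12) = 3.003 × 1.193989 = 3.5855
Value of long forward = (F − K)·e^(−rT) = (3.5855 − 3.574) · e^(−0.0805·18/12)
= 0.0115 × 0.886255 = 0.010
Short position value = −(long value) = -$0.010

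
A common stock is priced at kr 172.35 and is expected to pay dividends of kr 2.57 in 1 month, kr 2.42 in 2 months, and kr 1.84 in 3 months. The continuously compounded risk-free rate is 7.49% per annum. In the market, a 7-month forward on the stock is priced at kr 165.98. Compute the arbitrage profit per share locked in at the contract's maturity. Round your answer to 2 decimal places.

PV(dividends) I = 2.57·e^(−0.0749·1/12) + 2.42·e^(−0.0749·2/12) + 1.84·e^(−0.0749·3/12) = 6.7499
Fair forward F* = (S − I)·e^(rT) = (172.35 − 6.7499)·e^0.043692 = 165.6001 × 1.044661 = 172.9960
Market kr 165.98 < fair 172.9960: forward underpriced → reverse cash-and-carry (short the stock, invest proceeds at r, pay the dividends, go long the forward).
Profit at T = |F_mkt − F*| = |165.98 − 172.9960| = kr 7.02 per share

kr 7.02 per share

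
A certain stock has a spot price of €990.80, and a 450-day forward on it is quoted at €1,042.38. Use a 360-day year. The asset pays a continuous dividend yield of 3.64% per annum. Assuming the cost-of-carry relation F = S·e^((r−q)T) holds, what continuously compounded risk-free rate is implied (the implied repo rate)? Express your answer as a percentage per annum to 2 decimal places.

From F = S·e^((r−q)T): (r − q) = ln(F/S)/T
ln(1042.38/990.80) = ln(1.052059) = 0.050749
(r − q) = 0.050749 / (450/360) = 0.040599
r = ln(F/S)/T + q = 0.040599 + 0.0364 = 0.076999
r = 7.70%

7.70%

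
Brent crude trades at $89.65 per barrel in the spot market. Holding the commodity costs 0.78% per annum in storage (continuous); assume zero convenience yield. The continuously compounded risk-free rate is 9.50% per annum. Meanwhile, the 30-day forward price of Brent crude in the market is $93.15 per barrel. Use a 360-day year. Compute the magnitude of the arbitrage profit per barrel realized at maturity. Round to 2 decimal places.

$2.73 per barrel

Fair forward: F* = S·e^(carry·T), with carry = (r + u) = 0.0950 + 0.0078 = 0.1028
F* = 89.65 · e^(0.1028 × 30/360) = 89.65 · e^0.008567 = 89.65 × 1.008604 = $90.4213
Market $93.15 > fair $90.4213: forward overpriced → cash-and-carry (buy spot, short the forward).
At maturity, profit = |F_mkt − F*| = |93.15 − 90.4213| = $2.73 per barrel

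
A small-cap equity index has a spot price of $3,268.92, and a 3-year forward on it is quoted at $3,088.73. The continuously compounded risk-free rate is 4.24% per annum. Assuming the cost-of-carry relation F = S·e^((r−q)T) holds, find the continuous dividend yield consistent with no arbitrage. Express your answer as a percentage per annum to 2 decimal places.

From F = S·e^((r−q)T): (r − q) = ln(F/S)/T
ln(3088.73/3268.92) = ln(0.944878) = -0.056699
(r − q) = -0.056699 / (3) = -0.018900
q = r − ln(F/S)/T = 0.0424 + 0.018900 = 0.061300
q = 6.13%

6.13%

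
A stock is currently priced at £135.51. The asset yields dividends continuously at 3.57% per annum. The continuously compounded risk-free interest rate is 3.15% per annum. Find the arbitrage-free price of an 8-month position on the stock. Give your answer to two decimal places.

F = S·e^((r − q)T) = 135.51 · e^((0.0315 − 0.0357) × 8/12)
= 135.51 · e^-0.002800 = 135.51 × 0.997204
F = £135.13

£135.13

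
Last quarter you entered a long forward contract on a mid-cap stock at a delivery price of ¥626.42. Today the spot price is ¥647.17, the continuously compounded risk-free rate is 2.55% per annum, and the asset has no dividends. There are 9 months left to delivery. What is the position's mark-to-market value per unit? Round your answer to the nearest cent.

¥32.62

Current fair forward for the remaining 9 months: F = S·e^(r·T), r = 0.0255
F = 647.17 · e^(0.0255 × 9/12) = 647.17 × 1.019309 = 659.6662
Value of long forward = (F − K)·e^(−rT) = (659.6662 − 626.42) · e^(−0.0255·9/12)
= 33.2462 × 0.981057 = 32.62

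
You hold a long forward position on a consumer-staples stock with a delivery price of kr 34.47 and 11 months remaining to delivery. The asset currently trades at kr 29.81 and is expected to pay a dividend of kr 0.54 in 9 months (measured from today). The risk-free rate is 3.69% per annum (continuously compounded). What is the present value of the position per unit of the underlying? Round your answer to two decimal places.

PV(remaining dividends) I = 0.54·e^(−0.0369·9/12) = 0.5253
Current forward F = (S − I)·e^(rT) = (29.81 − 0.5253)·e^(0.0369·11/12) = 29.2847 × 1.034404 = 30.2922
Value (long) = (F − K)·e^(−rT) = (30.2922 − 34.47) × 0.966741 = -4.0389
Value = -kr 4.04

-kr 4.04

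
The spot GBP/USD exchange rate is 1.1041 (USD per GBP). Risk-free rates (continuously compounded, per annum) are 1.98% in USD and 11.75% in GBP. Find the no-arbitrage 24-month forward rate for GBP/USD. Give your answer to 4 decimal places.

F = S·e^((r_USD − r_GBP)T) = 1.1041 · e^((0.0198 − 0.1175) × 24/12)
= 1.1041 · e^-0.195400 = 1.1041 × 0.822506
F = 0.9081 USD per GBP

0.9081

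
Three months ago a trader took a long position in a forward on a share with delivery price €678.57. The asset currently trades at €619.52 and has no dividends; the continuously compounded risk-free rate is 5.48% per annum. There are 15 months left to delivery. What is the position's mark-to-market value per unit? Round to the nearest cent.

Current fair forward for the remaining 15 months: F = S·e^(r·T), r = 0.0548
F = 619.52 · e^(0.0548 × 15/12) = 619.52 × 1.070901 = 663.4446
Value of long forward = (F − K)·e^(−rT) = (663.4446 − 678.57) · e^(−0.0548·15/12)
= -15.1254 × 0.933793 = -14.12

-€14.12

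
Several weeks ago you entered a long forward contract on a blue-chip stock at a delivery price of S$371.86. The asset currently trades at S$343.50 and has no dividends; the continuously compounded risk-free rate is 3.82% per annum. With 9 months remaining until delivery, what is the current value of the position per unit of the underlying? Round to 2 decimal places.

-S$17.86

Current fair forward for the remaining 9 months: F = S·e^(r·T), r = 0.0382
F = 343.50 · e^(0.0382 × 9/12) = 343.50 × 1.029064 = 353.4835
Value of long forward = (F − K)·e^(−rT) = (353.4835 − 371.86) · e^(−0.0382·9/12)
= -18.3765 × 0.971757 = -17.86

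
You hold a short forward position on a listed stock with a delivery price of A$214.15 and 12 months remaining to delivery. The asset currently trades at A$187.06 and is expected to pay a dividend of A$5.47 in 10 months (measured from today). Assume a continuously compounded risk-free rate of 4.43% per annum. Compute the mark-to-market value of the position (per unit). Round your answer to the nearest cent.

PV(remaining dividends) I = 5.47·e^(−0.0443·10/12) = 5.2717
Current forward F = (S − I)·e^(rT) = (187.06 − 5.2717)·e^(0.0443·12/12) = 181.7883 × 1.045296 = 190.0226
Value (long) = (F − K)·e^(−rT) = (190.0226 − 214.15) × 0.956667 = -23.0819
Short position value = −(long value) = A$23.08

A$23.08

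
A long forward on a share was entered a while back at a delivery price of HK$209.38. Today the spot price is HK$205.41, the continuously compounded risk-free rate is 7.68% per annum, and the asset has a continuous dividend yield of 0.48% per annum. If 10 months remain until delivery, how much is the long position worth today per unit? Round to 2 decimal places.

HK$8.19

Current fair forward for the remaining 10 months: F = S·e^((r − q)·T), (r − q) = 0.0768 − 0.0048 = 0.0720
F = 205.41 · e^(0.0720 × 10/12) = 205.41 × 1.061837 = 218.1119
Value of long forward = (F − K)·e^(−rT) = (218.1119 − 209.38) · e^(−0.0768·10/12)
= 8.7319 × 0.938005 = 8.19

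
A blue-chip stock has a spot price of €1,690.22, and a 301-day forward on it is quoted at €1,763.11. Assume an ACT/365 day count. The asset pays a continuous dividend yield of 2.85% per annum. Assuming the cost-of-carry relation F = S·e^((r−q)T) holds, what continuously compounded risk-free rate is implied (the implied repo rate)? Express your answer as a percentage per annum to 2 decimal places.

7.97%

From F = S·e^((r−q)T): (r − q) = ln(F/S)/T
ln(1763.11/1690.22) = ln(1.043125) = 0.042221
(r − q) = 0.042221 / (301/365) = 0.051198
r = ln(F/S)/T + q = 0.051198 + 0.0285 = 0.079698
r = 7.97%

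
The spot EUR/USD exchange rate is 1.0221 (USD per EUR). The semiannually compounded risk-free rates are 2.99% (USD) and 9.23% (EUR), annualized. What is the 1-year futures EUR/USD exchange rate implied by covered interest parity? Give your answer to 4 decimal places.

0.9620

By covered interest parity, F = S · (1+r_USD/2)^(2T) / (1+r_EUR/2)^(2T)
= 1.0221 × 1.030124 / 1.094430 = 1.0221 × 0.941242
F = 0.9620 USD per EUR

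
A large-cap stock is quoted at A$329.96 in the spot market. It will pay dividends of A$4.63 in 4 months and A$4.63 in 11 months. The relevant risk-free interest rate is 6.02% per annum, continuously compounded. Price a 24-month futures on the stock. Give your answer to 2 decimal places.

A$362.12

PV(dividends) I = 4.63·e^(−0.0602·4/12) + 4.63·e^(−0.0602·11/12)
I = 4.5380 + 4.3814 = 8.9194
F = (S − I)·e^(rT) = (329.96 − 8.9194) · e^(0.0602·24/12)
= 321.0406 · e^0.120400 = 321.0406 × 1.127948 = A$362.12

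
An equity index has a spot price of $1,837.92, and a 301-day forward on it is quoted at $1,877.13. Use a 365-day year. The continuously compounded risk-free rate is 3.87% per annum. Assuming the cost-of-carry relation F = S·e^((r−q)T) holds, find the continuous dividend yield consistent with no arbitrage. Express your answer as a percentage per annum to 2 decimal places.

From F = S·e^((r−q)T): (r − q) = ln(F/S)/T
ln(1877.13/1837.92) = ln(1.021334) = 0.021110
(r − q) = 0.021110 / (301/365) = 0.025599
q = r − ln(F/S)/T = 0.0387 − 0.025599 = 0.013101
q = 1.31%

1.31%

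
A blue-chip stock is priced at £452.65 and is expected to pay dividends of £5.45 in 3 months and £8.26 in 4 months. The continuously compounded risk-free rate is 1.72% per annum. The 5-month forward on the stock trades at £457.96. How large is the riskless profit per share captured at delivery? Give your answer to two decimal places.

£15.79 per share

PV(dividends) I = 5.45·e^(−0.0172·3/12) + 8.26·e^(−0.0172·4/12) = 13.6394
Fair forward F* = (S − I)·e^(rT) = (452.65 − 13.6394)·e^0.007167 = 439.0106 × 1.007193 = 442.1684
Market £457.96 > fair 442.1684: forward overpriced → cash-and-carry (borrow at r, buy the stock and collect the dividends, short the forward).
Profit at T = |F_mkt − F*| = |457.96 − 442.1684| = £15.79 per share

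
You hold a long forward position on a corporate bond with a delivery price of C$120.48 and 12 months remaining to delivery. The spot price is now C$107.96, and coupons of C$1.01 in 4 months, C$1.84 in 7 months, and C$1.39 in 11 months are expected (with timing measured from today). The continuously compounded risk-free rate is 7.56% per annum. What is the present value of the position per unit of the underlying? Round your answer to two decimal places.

-C$7.79

PV(remaining coupons) I = 1.01·e^(−0.0756·4/12) + 1.84·e^(−0.0756·7/12) + 1.39·e^(−0.0756·11/12) = 4.0424
Current forward F = (S − I)·e^(rT) = (107.96 − 4.0424)·e^(0.0756·12/12) = 103.9176 × 1.078531 = 112.0784
Value (long) = (F − K)·e^(−rT) = (112.0784 − 120.48) × 0.927187 = -7.7899
Value = -C$7.79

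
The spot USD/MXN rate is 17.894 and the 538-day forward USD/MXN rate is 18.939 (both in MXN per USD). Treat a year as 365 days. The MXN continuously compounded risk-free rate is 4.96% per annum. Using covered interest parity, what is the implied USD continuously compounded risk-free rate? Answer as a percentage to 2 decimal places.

F = S·e^((r_MXN − r_USD)T) ⇒ r_USD = r_MXN − ln(F/S)/T
ln(18.939/17.894) = 0.056758; /(538/365) = 0.038507
r_USD = 0.0496 − 0.038507 = 0.011093
r_USD = 1.11%

1.11%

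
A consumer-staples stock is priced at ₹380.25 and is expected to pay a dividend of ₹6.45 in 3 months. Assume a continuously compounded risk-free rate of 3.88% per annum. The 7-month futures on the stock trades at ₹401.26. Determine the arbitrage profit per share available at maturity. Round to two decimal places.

₹18.84 per share

PV(dividends) I = 6.45·e^(−0.0388·3/12) = 6.3877
Fair futures F* = (S − I)·e^(rT) = (380.25 − 6.3877)·e^0.022633 = 373.8623 × 1.022891 = 382.4204
Market ₹401.26 > fair 382.4204: forward overpriced → cash-and-carry (borrow at r, buy the stock and collect the dividends, short the forward).
Profit at T = |F_mkt − F*| = |401.26 − 382.4204| = ₹18.84 per share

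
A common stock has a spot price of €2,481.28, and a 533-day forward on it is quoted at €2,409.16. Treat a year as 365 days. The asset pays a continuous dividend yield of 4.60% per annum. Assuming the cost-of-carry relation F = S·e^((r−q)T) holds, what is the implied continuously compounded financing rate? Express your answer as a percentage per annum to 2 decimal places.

2.58%

From F = S·e^((r−q)T): (r − q) = ln(F/S)/T
ln(2409.16/2481.28) = ln(0.970934) = -0.029497
(r − q) = -0.029497 / (533/365) = -0.020200
r = ln(F/S)/T + q = -0.020200 + 0.0460 = 0.025800
r = 2.58%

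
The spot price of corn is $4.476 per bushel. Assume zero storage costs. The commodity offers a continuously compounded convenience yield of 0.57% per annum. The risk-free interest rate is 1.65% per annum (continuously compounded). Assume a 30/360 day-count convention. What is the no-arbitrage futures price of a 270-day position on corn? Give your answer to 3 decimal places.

Net carry = r + u − y = 0.0165 + 0.0000 − 0.0057 = 0.0108
F = S·e^((r+u−y)T) = 4.476 · e^(0.0108 × 270/360) = 4.476 · e^0.008100
= 4.476 × 1.008133 = $4.512 per bushel

$4.512 per bushel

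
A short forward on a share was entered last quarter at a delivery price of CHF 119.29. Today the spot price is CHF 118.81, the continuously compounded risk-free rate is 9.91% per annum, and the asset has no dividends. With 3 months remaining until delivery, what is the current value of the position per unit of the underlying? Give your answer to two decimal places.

Current fair forward for the remaining 3 months: F = S·e^(r·T), r = 0.0991
F = 118.81 · e^(0.0991 × 3/12) = 118.81 × 1.025084 = 121.7902
Value of long forward = (F − K)·e^(−rT) = (121.7902 − 119.29) · e^(−0.0991·3/12)
= 2.5002 × 0.975529 = 2.44
Short position value = −(long value) = -CHF 2.44

-CHF 2.44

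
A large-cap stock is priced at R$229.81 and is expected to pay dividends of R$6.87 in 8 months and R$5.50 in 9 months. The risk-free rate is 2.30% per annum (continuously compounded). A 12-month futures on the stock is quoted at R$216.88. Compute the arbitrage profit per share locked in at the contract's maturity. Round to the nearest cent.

PV(dividends) I = 6.87·e^(−0.0230·8/12) + 5.50·e^(−0.0230·9/12) = 12.1714
Fair futures F* = (S − I)·e^(rT) = (229.81 − 12.1714)·e^0.023000 = 217.6386 × 1.023267 = 222.7024
Market R$216.88 < fair 222.7024: forward underpriced → reverse cash-and-carry (short the stock, invest proceeds at r, pay the dividends, go long the forward).
Profit at T = |F_mkt − F*| = |216.88 − 222.7024| = R$5.82 per share

R$5.82 per share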